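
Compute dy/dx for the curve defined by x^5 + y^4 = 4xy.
Take d/dx of both sides. Since y is implicitly a function of x, the chain rule attaches a y' = dy/dx factor whenever we differentiate through y.

Set F(x, y) = (left side) − (right side), so the curve is F = 0. Differentiating each term of F:
  d/dx[x^5] = 5x^4
  d/dx[-4xy] = -4x·y' - 4y
  d/dx[y^4] = 4y^3·y'

Collecting, the y'-free part is the partial derivative in x and the y' coefficient is the partial derivative in y:
  ∂F/∂x = 5x^4 - 4y
  ∂F/∂y = -4x + 4y^3

so d/dx[F(x, y(x))] = ∂F/∂x + (∂F/∂y)·y' = 0. Rearranging,
  dy/dx = -(∂F/∂x)/(∂F/∂y) = -(5x^4 - 4y)/(-4x + 4y^3) = (5x^4/4 - y)/(x - y^3)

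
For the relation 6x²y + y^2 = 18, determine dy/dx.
Take d/dx of both sides. Since y is implicitly a function of x, the chain rule attaches a y' = dy/dx factor whenever we differentiate through y.

Set F(x, y) = (left side) − (right side), so the curve is F = 0. Differentiating each term of F:
  d/dx[6x^2y] = 6x^2·y' + 12xy
  d/dx[y^2] = 2y·y'
  d/dx[-18] = 0

Collecting, the y'-free part is the partial derivative in x and the y' coefficient is the partial derivative in y:
  ∂F/∂x = 12xy
  ∂F/∂y = 6x^2 + 2y

so d/dx[F(x, y(x))] = ∂F/∂x + (∂F/∂y)·y' = 0. Rearranging,
  dy/dx = -(∂F/∂x)/(∂F/∂y) = -(12xy)/(6x^2 + 2y) = -6xy/(3x^2 + y)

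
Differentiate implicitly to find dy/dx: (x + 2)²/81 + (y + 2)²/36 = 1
Apply d/dx to both sides, remembering that y depends on x. Each occurrence of y therefore brings in a y' = dy/dx via the chain rule.

With F(x, y) equal to the left-hand side minus the right, differentiate F term by term:
  d/dx[(x + 2)^2/81] = 2x/81 + 4/81
  d/dx[(y + 2)^2/36] = y'(y + 2)/18
  d/dx[-1] = 0
Adding these up, d/dx[F] = 0 becomes
  (2x/81 + 4/81) + (y/18 + 1/9)·y' = 0,
so isolating y',
  dy/dx = -(2x/81 + 4/81)/(y/18 + 1/9)
        = -(2(x + 2)/81)/((y + 2)/18) = 4(-x - 2)/(9(y + 2))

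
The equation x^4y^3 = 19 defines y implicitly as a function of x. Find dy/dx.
Differentiate the relation implicitly: treat y = y(x) and apply the chain rule, so every y-derivative picks up a y' = dy/dx factor.

With everything moved to the left-hand side, differentiate term by term:
  d/dx[x^4y^3] = 3x^4y^2·y' + 4x^3y^3
  d/dx[-19] = 0

Separating the contributions that come from x directly and those that come through y:
  without y':      4x^3y^3
  multiplying y':  3x^4y^2

so (4x^3y^3) + (3x^4y^2)·y' = 0, and therefore
  dy/dx = -(4x^3y^3)/(3x^4y^2) = -4y/(3x)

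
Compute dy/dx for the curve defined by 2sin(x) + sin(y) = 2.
Differentiate the relation implicitly: treat y = y(x) and apply the chain rule, so every y-derivative picks up a y' = dy/dx factor.

With everything moved to the left-hand side, differentiate term by term:
  d/dx[2sin(x)] = 2cos(x)
  d/dx[sin(y)] = y'·cos(y)
  d/dx[-2] = 0

Separating the contributions that come from x directly and those that come through y:
  without y':      2cos(x)
  multiplying y':  cos(y)

so (2cos(x)) + (cos(y))·y' = 0, and therefore
  dy/dx = -(2cos(x))/(cos(y)) = -2cos(x)/cos(y)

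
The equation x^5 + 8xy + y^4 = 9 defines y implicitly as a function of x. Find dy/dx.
Take d/dx of both sides. Since y is implicitly a function of x, the chain rule attaches a y' = dy/dx factor whenever we differentiate through y.

Set F(x, y) = (left side) − (right side), so the curve is F = 0. Differentiating each term of F:
  d/dx[x^5] = 5x^4
  d/dx[8xy] = 8x·y' + 8y
  d/dx[y^4] = 4y^3·y'
  d/dx[-9] = 0

Collecting, the y'-free part is the partial derivative in x and the y' coefficient is the partial derivative in y:
  ∂F/∂x = 5x^4 + 8y
  ∂F/∂y = 8x + 4y^3

so d/dx[F(x, y(x))] = ∂F/∂x + (∂F/∂y)·y' = 0. Rearranging,
  dy/dx = -(∂F/∂x)/(∂F/∂y) = -(5x^4 + 8y)/(8x + 4y^3) = (-5x^4 - 8y)/(4(2x + y^3))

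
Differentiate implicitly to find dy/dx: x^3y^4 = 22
Differentiate both sides with respect to x, treating y as y(x). By the chain rule, any term containing y contributes a factor of y' = dy/dx when we differentiate it.

Move every term to one side and write the relation as F(x, y) = 0. Term by term,
  d/dx[x^3y^4] = 4x^3y^3·y' + 3x^2y^4
  d/dx[-22] = 0

The pieces without y' make up ∂F/∂x and the coefficient of y' is ∂F/∂y:
  ∂F/∂x = 3x^2y^4,
  ∂F/∂y = 4x^3y^3.

Since d/dx[F] = ∂F/∂x + (∂F/∂y)·y' = 0, solve for y':
  (∂F/∂y)·y' = -∂F/∂x
  dy/dx = -(∂F/∂x)/(∂F/∂y) = -(3x^2y^4)/(4x^3y^3) = -3y/(4x)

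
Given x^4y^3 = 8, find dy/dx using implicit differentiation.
Differentiate both sides with respect to x, treating y as y(x). By the chain rule, any term containing y contributes a factor of y' = dy/dx when we differentiate it.

Move every term to one side and write the relation as F(x, y) = 0. Term by term,
  d/dx[x^4y^3] = 3x^4y^2·y' + 4x^3y^3
  d/dx[-8] = 0

The pieces without y' make up ∂F/∂x and the coefficient of y' is ∂F/∂y:
  ∂F/∂x = 4x^3y^3,
  ∂F/∂y = 3x^4y^2.

Since d/dx[F] = ∂F/∂x + (∂F/∂y)·y' = 0, solve for y':
  (∂F/∂y)·y' = -∂F/∂x
  dy/dx = -(∂F/∂x)/(∂F/∂y) = -(4x^3y^3)/(3x^4y^2) = -4y/(3x)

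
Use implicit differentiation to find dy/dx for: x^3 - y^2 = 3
Differentiate the relation implicitly: treat y = y(x) and apply the chain rule, so every y-derivative picks up a y' = dy/dx factor.

With everything moved to the left-hand side, differentiate term by term:
  d/dx[x^3] = 3x^2
  d/dx[-y^2] = -2y·y'
  d/dx[-3] = 0

Separating the contributions that come from x directly and those that come through y:
  without y':      3x^2
  multiplying y':  -2y

so (3x^2) + (-2y)·y' = 0, and therefore
  dy/dx = -(3x^2)/(-2y) = 3x^2/(2y)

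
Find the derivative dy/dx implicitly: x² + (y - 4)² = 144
Differentiate both sides with respect to x, treating y as y(x). By the chain rule, any term containing y contributes a factor of y' = dy/dx when we differentiate it.

Move every term to one side and write the relation as F(x, y) = 0. Term by term,
  d/dx[x^2] = 2x
  d/dx[(y - 4)^2] = 2·y'(y - 4)
  d/dx[-144] = 0

The pieces without y' make up ∂F/∂x and the coefficient of y' is ∂F/∂y:
  ∂F/∂x = 2x,
  ∂F/∂y = 2y - 8.

Since d/dx[F] = ∂F/∂x + (∂F/∂y)·y' = 0, solve for y':
  (∂F/∂y)·y' = -∂F/∂x
  dy/dx = -(∂F/∂x)/(∂F/∂y) = -(2x)/(2y - 8) = -x/(y - 4)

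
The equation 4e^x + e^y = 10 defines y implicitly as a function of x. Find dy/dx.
Apply d/dx to both sides, remembering that y depends on x. Each occurrence of y therefore brings in a y' = dy/dx via the chain rule.

With F(x, y) equal to the left-hand side minus the right, differentiate F term by term:
  d/dx[4e^(x)] = 4e^(x)
  d/dx[e^(y)] = y'·e^(y)
  d/dx[-10] = 0
Adding these up, d/dx[F] = 0 becomes
  (4e^(x)) + (e^(y))·y' = 0,
so isolating y',
  dy/dx = -(4e^(x))/(e^(y)) = -4e^(x - y)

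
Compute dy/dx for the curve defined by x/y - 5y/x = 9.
Take d/dx of both sides. Since y is implicitly a function of x, the chain rule attaches a y' = dy/dx factor whenever we differentiate through y.

Set F(x, y) = (left side) − (right side), so the curve is F = 0. Differentiating each term of F:
  d/dx[x/y] = -x·y'/y^2 + 1/y
  d/dx[-5y/x] = -5·y'/x + 5y/x^2
  d/dx[-9] = 0

Collecting, the y'-free part is the partial derivative in x and the y' coefficient is the partial derivative in y:
  ∂F/∂x = 1/y + 5y/x^2
  ∂F/∂y = -x/y^2 - 5/x

so d/dx[F(x, y(x))] = ∂F/∂x + (∂F/∂y)·y' = 0. Rearranging,
  dy/dx = -(∂F/∂x)/(∂F/∂y) = -(1/y + 5y/x^2)/(-x/y^2 - 5/x)
        = -((x^2 + 5y^2)/(x^2y))/(-(x^2 + 5y^2)/(xy^2)) = y/x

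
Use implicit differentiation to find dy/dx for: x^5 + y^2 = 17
Differentiate both sides with respect to x, treating y as y(x). By the chain rule, any term containing y contributes a factor of y' = dy/dx when we differentiate it.

Move every term to one side and write the relation as F(x, y) = 0. Term by term,
  d/dx[x^5] = 5x^4
  d/dx[y^2] = 2y·y'
  d/dx[-17] = 0

The pieces without y' make up ∂F/∂x and the coefficient of y' is ∂F/∂y:
  ∂F/∂x = 5x^4,
  ∂F/∂y = 2y.

Since d/dx[F] = ∂F/∂x + (∂F/∂y)·y' = 0, solve for y':
  (∂F/∂y)·y' = -∂F/∂x
  dy/dx = -(∂F/∂x)/(∂F/∂y) = -(5x^4)/(2y) = -5x^4/(2y)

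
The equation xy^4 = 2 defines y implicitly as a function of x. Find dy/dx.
Apply d/dx to both sides, remembering that y depends on x. Each occurrence of y therefore brings in a y' = dy/dx via the chain rule.

With F(x, y) equal to the left-hand side minus the right, differentiate F term by term:
  d/dx[xy^4] = 4xy^3·y' + y^4
  d/dx[-2] = 0
Adding these up, d/dx[F] = 0 becomes
  (y^4) + (4xy^3)·y' = 0,
so isolating y',
  dy/dx = -(y^4)/(4xy^3) = -y/(4x)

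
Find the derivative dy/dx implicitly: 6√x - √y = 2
Apply d/dx to both sides, remembering that y depends on x. Each occurrence of y therefore brings in a y' = dy/dx via the chain rule.

With F(x, y) equal to the left-hand side minus the right, differentiate F term by term:
  d/dx[6√(x)] = 3/√(x)
  d/dx[-√(y)] = -y'/(2√(y))
  d/dx[-2] = 0
Adding these up, d/dx[F] = 0 becomes
  (3/√(x)) + (-1/(2√(y)))·y' = 0,
so isolating y',
  dy/dx = -(3/√(x))/(-1/(2√(y))) = 6√(y)/√(x)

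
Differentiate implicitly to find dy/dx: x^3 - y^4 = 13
Apply d/dx to both sides, remembering that y depends on x. Each occurrence of y therefore brings in a y' = dy/dx via the chain rule.

With F(x, y) equal to the left-hand side minus the right, differentiate F term by term:
  d/dx[x^3] = 3x^2
  d/dx[-y^4] = -4y^3·y'
  d/dx[-13] = 0
Adding these up, d/dx[F] = 0 becomes
  (3x^2) + (-4y^3)·y' = 0,
so isolating y',
  dy/dx = -(3x^2)/(-4y^3) = 3x^2/(4y^3)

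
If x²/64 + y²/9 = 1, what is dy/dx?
Take d/dx of both sides. Since y is implicitly a function of x, the chain rule attaches a y' = dy/dx factor whenever we differentiate through y.

Set F(x, y) = (left side) − (right side), so the curve is F = 0. Differentiating each term of F:
  d/dx[x^2/64] = x/32
  d/dx[y^2/9] = 2y·y'/9
  d/dx[-1] = 0

Collecting, the y'-free part is the partial derivative in x and the y' coefficient is the partial derivative in y:
  ∂F/∂x = x/32
  ∂F/∂y = 2y/9

so d/dx[F(x, y(x))] = ∂F/∂x + (∂F/∂y)·y' = 0. Rearranging,
  dy/dx = -(∂F/∂x)/(∂F/∂y) = -(x/32)/(2y/9) = -9x/(64y)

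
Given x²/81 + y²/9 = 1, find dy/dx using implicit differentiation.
Differentiate the relation implicitly: treat y = y(x) and apply the chain rule, so every y-derivative picks up a y' = dy/dx factor.

With everything moved to the left-hand side, differentiate term by term:
  d/dx[x^2/81] = 2x/81
  d/dx[y^2/9] = 2y·y'/9
  d/dx[-1] = 0

Separating the contributions that come from x directly and those that come through y:
  without y':      2x/81
  multiplying y':  2y/9

so (2x/81) + (2y/9)·y' = 0, and therefore
  dy/dx = -(2x/81)/(2y/9) = -x/(9y)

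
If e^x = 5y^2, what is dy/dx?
Apply d/dx to both sides, remembering that y depends on x. Each occurrence of y therefore brings in a y' = dy/dx via the chain rule.

With F(x, y) equal to the left-hand side minus the right, differentiate F term by term:
  d/dx[-5y^2] = -10y·y'
  d/dx[e^(x)] = e^(x)
Adding these up, d/dx[F] = 0 becomes
  (e^(x)) + (-10y)·y' = 0,
so isolating y',
  dy/dx = -(e^(x))/(-10y) = e^(x)/(10y)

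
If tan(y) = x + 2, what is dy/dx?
Take d/dx of both sides. Since y is implicitly a function of x, the chain rule attaches a y' = dy/dx factor whenever we differentiate through y.

Set F(x, y) = (left side) − (right side), so the curve is F = 0. Differentiating each term of F:
  d/dx[-x] = -1
  d/dx[tan(y)] = y'(tan(y)^2 + 1)
  d/dx[-2] = 0

Collecting, the y'-free part is the partial derivative in x and the y' coefficient is the partial derivative in y:
  ∂F/∂x = -1
  ∂F/∂y = tan(y)^2 + 1

so d/dx[F(x, y(x))] = ∂F/∂x + (∂F/∂y)·y' = 0. Rearranging,
  dy/dx = -(∂F/∂x)/(∂F/∂y) = -(-1)/(tan(y)^2 + 1) = cos(y)^2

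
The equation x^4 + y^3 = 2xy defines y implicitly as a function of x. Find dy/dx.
Take d/dx of both sides. Since y is implicitly a function of x, the chain rule attaches a y' = dy/dx factor whenever we differentiate through y.

Set F(x, y) = (left side) − (right side), so the curve is F = 0. Differentiating each term of F:
  d/dx[x^4] = 4x^3
  d/dx[-2xy] = -2x·y' - 2y
  d/dx[y^3] = 3y^2·y'

Collecting, the y'-free part is the partial derivative in x and the y' coefficient is the partial derivative in y:
  ∂F/∂x = 4x^3 - 2y
  ∂F/∂y = -2x + 3y^2

so d/dx[F(x, y(x))] = ∂F/∂x + (∂F/∂y)·y' = 0. Rearranging,
  dy/dx = -(∂F/∂x)/(∂F/∂y) = -(4x^3 - 2y)/(-2x + 3y^2) = 2(2x^3 - y)/(2x - 3y^2)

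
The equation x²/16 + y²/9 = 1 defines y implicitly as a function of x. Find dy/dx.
Differentiate the relation implicitly: treat y = y(x) and apply the chain rule, so every y-derivative picks up a y' = dy/dx factor.

With everything moved to the left-hand side, differentiate term by term:
  d/dx[x^2/16] = x/8
  d/dx[y^2/9] = 2y·y'/9
  d/dx[-1] = 0

Separating the contributions that come from x directly and those that come through y:
  without y':      x/8
  multiplying y':  2y/9

so (x/8) + (2y/9)·y' = 0, and therefore
  dy/dx = -(x/8)/(2y/9) = -9x/(16y)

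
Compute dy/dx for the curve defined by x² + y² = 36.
Take d/dx of both sides. Since y is implicitly a function of x, the chain rule attaches a y' = dy/dx factor whenever we differentiate through y.

Set F(x, y) = (left side) − (right side), so the curve is F = 0. Differentiating each term of F:
  d/dx[x^2] = 2x
  d/dx[y^2] = 2y·y'
  d/dx[-36] = 0

Collecting, the y'-free part is the partial derivative in x and the y' coefficient is the partial derivative in y:
  ∂F/∂x = 2x
  ∂F/∂y = 2y

so d/dx[F(x, y(x))] = ∂F/∂x + (∂F/∂y)·y' = 0. Rearranging,
  dy/dx = -(∂F/∂x)/(∂F/∂y) = -(2x)/(2y) = -x/y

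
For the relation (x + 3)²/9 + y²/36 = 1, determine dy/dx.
Take d/dx of both sides. Since y is implicitly a function of x, the chain rule attaches a y' = dy/dx factor whenever we differentiate through y.

Set F(x, y) = (left side) − (right side), so the curve is F = 0. Differentiating each term of F:
  d/dx[y^2/36] = y·y'/18
  d/dx[(x + 3)^2/9] = 2x/9 + 2/3
  d/dx[-1] = 0

Collecting, the y'-free part is the partial derivative in x and the y' coefficient is the partial derivative in y:
  ∂F/∂x = 2x/9 + 2/3
  ∂F/∂y = y/18

so d/dx[F(x, y(x))] = ∂F/∂x + (∂F/∂y)·y' = 0. Rearranging,
  dy/dx = -(∂F/∂x)/(∂F/∂y) = -(2x/9 + 2/3)/(y/18)
        = -(2(x + 3)/9)/(y/18) = 4(-x - 3)/y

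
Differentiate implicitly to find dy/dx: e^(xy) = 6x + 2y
Apply d/dx to both sides, remembering that y depends on x. Each occurrence of y therefore brings in a y' = dy/dx via the chain rule.

With F(x, y) equal to the left-hand side minus the right, differentiate F term by term:
  d/dx[-6x] = -6
  d/dx[-2y] = -2·y'
  d/dx[e^(xy)] = (x·y' + y)·e^(xy)
Adding these up, d/dx[F] = 0 becomes
  (y·e^(xy) - 6) + (x·e^(xy) - 2)·y' = 0,
so isolating y',
  dy/dx = -(y·e^(xy) - 6)/(x·e^(xy) - 2) = (-y·e^(xy) + 6)/(x·e^(xy) - 2)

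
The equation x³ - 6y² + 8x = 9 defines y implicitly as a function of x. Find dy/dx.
Take d/dx of both sides. Since y is implicitly a function of x, the chain rule attaches a y' = dy/dx factor whenever we differentiate through y.

Set F(x, y) = (left side) − (right side), so the curve is F = 0. Differentiating each term of F:
  d/dx[x^3] = 3x^2
  d/dx[8x] = 8
  d/dx[-6y^2] = -12y·y'
  d/dx[-9] = 0

Collecting, the y'-free part is the partial derivative in x and the y' coefficient is the partial derivative in y:
  ∂F/∂x = 3x^2 + 8
  ∂F/∂y = -12y

so d/dx[F(x, y(x))] = ∂F/∂x + (∂F/∂y)·y' = 0. Rearranging,
  dy/dx = -(∂F/∂x)/(∂F/∂y) = -(3x^2 + 8)/(-12y) = (3x^2 + 8)/(12y)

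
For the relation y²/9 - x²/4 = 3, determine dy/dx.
Differentiate the relation implicitly: treat y = y(x) and apply the chain rule, so every y-derivative picks up a y' = dy/dx factor.

With everything moved to the left-hand side, differentiate term by term:
  d/dx[-x^2/4] = -x/2
  d/dx[y^2/9] = 2y·y'/9
  d/dx[-3] = 0

Separating the contributions that come from x directly and those that come through y:
  without y':      -x/2
  multiplying y':  2y/9

so (-x/2) + (2y/9)·y' = 0, and therefore
  dy/dx = -(-x/2)/(2y/9) = 9x/(4y)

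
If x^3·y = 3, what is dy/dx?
Apply d/dx to both sides, remembering that y depends on x. Each occurrence of y therefore brings in a y' = dy/dx via the chain rule.

With F(x, y) equal to the left-hand side minus the right, differentiate F term by term:
  d/dx[x^3y] = x^3·y' + 3x^2y
  d/dx[-3] = 0
Adding these up, d/dx[F] = 0 becomes
  (3x^2y) + (x^3)·y' = 0,
so isolating y',
  dy/dx = -(3x^2y)/(x^3) = -3y/x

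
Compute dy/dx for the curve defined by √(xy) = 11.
Take d/dx of both sides. Since y is implicitly a function of x, the chain rule attaches a y' = dy/dx factor whenever we differentiate through y.

Set F(x, y) = (left side) − (right side), so the curve is F = 0. Differentiating each term of F:
  d/dx[√(xy)] = √(xy)(x·y'/2 + y/2)/(xy)
  d/dx[-11] = 0

Collecting, the y'-free part is the partial derivative in x and the y' coefficient is the partial derivative in y:
  ∂F/∂x = √(xy)/(2x)
  ∂F/∂y = √(xy)/(2y)

so d/dx[F(x, y(x))] = ∂F/∂x + (∂F/∂y)·y' = 0. Rearranging,
  dy/dx = -(∂F/∂x)/(∂F/∂y) = -(√(xy)/(2x))/(√(xy)/(2y)) = -y/x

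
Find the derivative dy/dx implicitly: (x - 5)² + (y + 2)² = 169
Apply d/dx to both sides, remembering that y depends on x. Each occurrence of y therefore brings in a y' = dy/dx via the chain rule.

With F(x, y) equal to the left-hand side minus the right, differentiate F term by term:
  d/dx[(x - 5)^2] = 2x - 10
  d/dx[(y + 2)^2] = 2·y'(y + 2)
  d/dx[-169] = 0
Adding these up, d/dx[F] = 0 becomes
  (2x - 10) + (2y + 4)·y' = 0,
so isolating y',
  dy/dx = -(2x - 10)/(2y + 4) = (5 - x)/(y + 2)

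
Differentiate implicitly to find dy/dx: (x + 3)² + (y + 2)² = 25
Take d/dx of both sides. Since y is implicitly a function of x, the chain rule attaches a y' = dy/dx factor whenever we differentiate through y.

Set F(x, y) = (left side) − (right side), so the curve is F = 0. Differentiating each term of F:
  d/dx[(x + 3)^2] = 2x + 6
  d/dx[(y + 2)^2] = 2·y'(y + 2)
  d/dx[-25] = 0

Collecting, the y'-free part is the partial derivative in x and the y' coefficient is the partial derivative in y:
  ∂F/∂x = 2x + 6
  ∂F/∂y = 2y + 4

so d/dx[F(x, y(x))] = ∂F/∂x + (∂F/∂y)·y' = 0. Rearranging,
  dy/dx = -(∂F/∂x)/(∂F/∂y) = -(2x + 6)/(2y + 4) = (-x - 3)/(y + 2)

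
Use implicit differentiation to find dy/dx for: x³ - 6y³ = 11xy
Apply d/dx to both sides, remembering that y depends on x. Each occurrence of y therefore brings in a y' = dy/dx via the chain rule.

With F(x, y) equal to the left-hand side minus the right, differentiate F term by term:
  d/dx[x^3] = 3x^2
  d/dx[-11xy] = -11x·y' - 11y
  d/dx[-6y^3] = -18y^2·y'
Adding these up, d/dx[F] = 0 becomes
  (3x^2 - 11y) + (-11x - 18y^2)·y' = 0,
so isolating y',
  dy/dx = -(3x^2 - 11y)/(-11x - 18y^2) = (3x^2 - 11y)/(11x + 18y^2)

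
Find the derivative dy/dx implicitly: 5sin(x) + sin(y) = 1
Take d/dx of both sides. Since y is implicitly a function of x, the chain rule attaches a y' = dy/dx factor whenever we differentiate through y.

Set F(x, y) = (left side) − (right side), so the curve is F = 0. Differentiating each term of F:
  d/dx[5sin(x)] = 5cos(x)
  d/dx[sin(y)] = y'·cos(y)
  d/dx[-1] = 0

Collecting, the y'-free part is the partial derivative in x and the y' coefficient is the partial derivative in y:
  ∂F/∂x = 5cos(x)
  ∂F/∂y = cos(y)

so d/dx[F(x, y(x))] = ∂F/∂x + (∂F/∂y)·y' = 0. Rearranging,
  dy/dx = -(∂F/∂x)/(∂F/∂y) = -(5cos(x))/(cos(y)) = -5cos(x)/cos(y)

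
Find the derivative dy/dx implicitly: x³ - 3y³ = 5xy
Take d/dx of both sides. Since y is implicitly a function of x, the chain rule attaches a y' = dy/dx factor whenever we differentiate through y.

Set F(x, y) = (left side) − (right side), so the curve is F = 0. Differentiating each term of F:
  d/dx[x^3] = 3x^2
  d/dx[-5xy] = -5x·y' - 5y
  d/dx[-3y^3] = -9y^2·y'

Collecting, the y'-free part is the partial derivative in x and the y' coefficient is the partial derivative in y:
  ∂F/∂x = 3x^2 - 5y
  ∂F/∂y = -5x - 9y^2

so d/dx[F(x, y(x))] = ∂F/∂x + (∂F/∂y)·y' = 0. Rearranging,
  dy/dx = -(∂F/∂x)/(∂F/∂y) = -(3x^2 - 5y)/(-5x - 9y^2) = (3x^2 - 5y)/(5x + 9y^2)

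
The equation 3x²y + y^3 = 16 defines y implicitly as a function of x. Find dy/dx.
Differentiate the relation implicitly: treat y = y(x) and apply the chain rule, so every y-derivative picks up a y' = dy/dx factor.

With everything moved to the left-hand side, differentiate term by term:
  d/dx[3x^2y] = 3x^2·y' + 6xy
  d/dx[y^3] = 3y^2·y'
  d/dx[-16] = 0

Separating the contributions that come from x directly and those that come through y:
  without y':      6xy
  multiplying y':  3x^2 + 3y^2

so (6xy) + (3x^2 + 3y^2)·y' = 0, and therefore
  dy/dx = -(6xy)/(3x^2 + 3y^2) = -2xy/(x^2 + y^2)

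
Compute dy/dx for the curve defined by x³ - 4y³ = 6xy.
Differentiate the relation implicitly: treat y = y(x) and apply the chain rule, so every y-derivative picks up a y' = dy/dx factor.

With everything moved to the left-hand side, differentiate term by term:
  d/dx[x^3] = 3x^2
  d/dx[-6xy] = -6x·y' - 6y
  d/dx[-4y^3] = -12y^2·y'

Separating the contributions that come from x directly and those that come through y:
  without y':      3x^2 - 6y
  multiplying y':  -6x - 12y^2

so (3x^2 - 6y) + (-6x - 12y^2)·y' = 0, and therefore
  dy/dx = -(3x^2 - 6y)/(-6x - 12y^2) = (x^2/2 - y)/(x + 2y^2)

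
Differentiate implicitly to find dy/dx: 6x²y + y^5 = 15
Differentiate the relation implicitly: treat y = y(x) and apply the chain rule, so every y-derivative picks up a y' = dy/dx factor.

With everything moved to the left-hand side, differentiate term by term:
  d/dx[6x^2y] = 6x^2·y' + 12xy
  d/dx[y^5] = 5y^4·y'
  d/dx[-15] = 0

Separating the contributions that come from x directly and those that come through y:
  without y':      12xy
  multiplying y':  6x^2 + 5y^4

so (12xy) + (6x^2 + 5y^4)·y' = 0, and therefore
  dy/dx = -(12xy)/(6x^2 + 5y^4) = -12xy/(6x^2 + 5y^4)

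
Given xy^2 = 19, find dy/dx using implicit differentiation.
Apply d/dx to both sides, remembering that y depends on x. Each occurrence of y therefore brings in a y' = dy/dx via the chain rule.

With F(x, y) equal to the left-hand side minus the right, differentiate F term by term:
  d/dx[xy^2] = 2xy·y' + y^2
  d/dx[-19] = 0
Adding these up, d/dx[F] = 0 becomes
  (y^2) + (2xy)·y' = 0,
so isolating y',
  dy/dx = -(y^2)/(2xy) = -y/(2x)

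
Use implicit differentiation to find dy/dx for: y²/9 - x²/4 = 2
Differentiate both sides with respect to x, treating y as y(x). By the chain rule, any term containing y contributes a factor of y' = dy/dx when we differentiate it.

Move every term to one side and write the relation as F(x, y) = 0. Term by term,
  d/dx[-x^2/4] = -x/2
  d/dx[y^2/9] = 2y·y'/9
  d/dx[-2] = 0

The pieces without y' make up ∂F/∂x and the coefficient of y' is ∂F/∂y:
  ∂F/∂x = -x/2,
  ∂F/∂y = 2y/9.

Since d/dx[F] = ∂F/∂x + (∂F/∂y)·y' = 0, solve for y':
  (∂F/∂y)·y' = -∂F/∂x
  dy/dx = -(∂F/∂x)/(∂F/∂y) = -(-x/2)/(2y/9) = 9x/(4y)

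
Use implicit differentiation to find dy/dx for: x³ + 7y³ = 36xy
Take d/dx of both sides. Since y is implicitly a function of x, the chain rule attaches a y' = dy/dx factor whenever we differentiate through y.

Set F(x, y) = (left side) − (right side), so the curve is F = 0. Differentiating each term of F:
  d/dx[x^3] = 3x^2
  d/dx[-36xy] = -36x·y' - 36y
  d/dx[7y^3] = 21y^2·y'

Collecting, the y'-free part is the partial derivative in x and the y' coefficient is the partial derivative in y:
  ∂F/∂x = 3x^2 - 36y
  ∂F/∂y = -36x + 21y^2

so d/dx[F(x, y(x))] = ∂F/∂x + (∂F/∂y)·y' = 0. Rearranging,
  dy/dx = -(∂F/∂x)/(∂F/∂y) = -(3x^2 - 36y)/(-36x + 21y^2) = (x^2 - 12y)/(12x - 7y^2)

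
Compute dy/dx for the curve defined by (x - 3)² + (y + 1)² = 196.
Differentiate the relation implicitly: treat y = y(x) and apply the chain rule, so every y-derivative picks up a y' = dy/dx factor.

With everything moved to the left-hand side, differentiate term by term:
  d/dx[(x - 3)^2] = 2x - 6
  d/dx[(y + 1)^2] = 2·y'(y + 1)
  d/dx[-196] = 0

Separating the contributions that come from x directly and those that come through y:
  without y':      2x - 6
  multiplying y':  2y + 2

so (2x - 6) + (2y + 2)·y' = 0, and therefore
  dy/dx = -(2x - 6)/(2y + 2) = (3 - x)/(y + 1)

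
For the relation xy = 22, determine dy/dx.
Apply d/dx to both sides, remembering that y depends on x. Each occurrence of y therefore brings in a y' = dy/dx via the chain rule.

With F(x, y) equal to the left-hand side minus the right, differentiate F term by term:
  d/dx[xy] = x·y' + y
  d/dx[-22] = 0
Adding these up, d/dx[F] = 0 becomes
  (y) + (x)·y' = 0,
so isolating y',
  dy/dx = -(y)/(x) = -y/x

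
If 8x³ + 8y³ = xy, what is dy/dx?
Apply d/dx to both sides, remembering that y depends on x. Each occurrence of y therefore brings in a y' = dy/dx via the chain rule.

With F(x, y) equal to the left-hand side minus the right, differentiate F term by term:
  d/dx[8x^3] = 24x^2
  d/dx[-xy] = -x·y' - y
  d/dx[8y^3] = 24y^2·y'
Adding these up, d/dx[F] = 0 becomes
  (24x^2 - y) + (-x + 24y^2)·y' = 0,
so isolating y',
  dy/dx = -(24x^2 - y)/(-x + 24y^2) = (24x^2 - y)/(x - 24y^2)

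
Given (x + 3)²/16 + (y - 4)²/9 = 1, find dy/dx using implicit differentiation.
Differentiate the relation implicitly: treat y = y(x) and apply the chain rule, so every y-derivative picks up a y' = dy/dx factor.

With everything moved to the left-hand side, differentiate term by term:
  d/dx[(x + 3)^2/16] = x/8 + 3/8
  d/dx[(y - 4)^2/9] = 2·y'(y - 4)/9
  d/dx[-1] = 0

Separating the contributions that come from x directly and those that come through y:
  without y':      x/8 + 3/8
  multiplying y':  2y/9 - 8/9

so (x/8 + 3/8) + (2y/9 - 8/9)·y' = 0, and therefore
  dy/dx = -(x/8 + 3/8)/(2y/9 - 8/9)
        = -((x + 3)/8)/(2(y - 4)/9) = 9(-x - 3)/(16(y - 4))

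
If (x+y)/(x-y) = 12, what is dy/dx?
Differentiate both sides with respect to x, treating y as y(x). By the chain rule, any term containing y contributes a factor of y' = dy/dx when we differentiate it.

Move every term to one side and write the relation as F(x, y) = 0. Term by term,
  d/dx[(x + y)/(x - y)] = (y' + 1)/(x - y) + (x + y)(y' - 1)/(x - y)^2
  d/dx[-12] = 0

The pieces without y' make up ∂F/∂x and the coefficient of y' is ∂F/∂y:
  ∂F/∂x = 1/(x - y) - (x + y)/(x - y)^2,
  ∂F/∂y = 1/(x - y) + (x + y)/(x - y)^2.

Since d/dx[F] = ∂F/∂x + (∂F/∂y)·y' = 0, solve for y':
  (∂F/∂y)·y' = -∂F/∂x
  dy/dx = -(∂F/∂x)/(∂F/∂y) = -(1/(x - y) - (x + y)/(x - y)^2)/(1/(x - y) + (x + y)/(x - y)^2)
        = -(-2y/(x - y)^2)/(2x/(x - y)^2) = y/x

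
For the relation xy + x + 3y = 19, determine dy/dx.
Differentiate both sides with respect to x, treating y as y(x). By the chain rule, any term containing y contributes a factor of y' = dy/dx when we differentiate it.

Move every term to one side and write the relation as F(x, y) = 0. Term by term,
  d/dx[xy] = x·y' + y
  d/dx[x] = 1
  d/dx[3y] = 3·y'
  d/dx[-19] = 0

The pieces without y' make up ∂F/∂x and the coefficient of y' is ∂F/∂y:
  ∂F/∂x = y + 1,
  ∂F/∂y = x + 3.

Since d/dx[F] = ∂F/∂x + (∂F/∂y)·y' = 0, solve for y':
  (∂F/∂y)·y' = -∂F/∂x
  dy/dx = -(∂F/∂x)/(∂F/∂y) = -(y + 1)/(x + 3) = (-y - 1)/(x + 3)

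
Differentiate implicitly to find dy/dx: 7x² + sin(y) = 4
Differentiate the relation implicitly: treat y = y(x) and apply the chain rule, so every y-derivative picks up a y' = dy/dx factor.

With everything moved to the left-hand side, differentiate term by term:
  d/dx[7x^2] = 14x
  d/dx[sin(y)] = y'·cos(y)
  d/dx[-4] = 0

Separating the contributions that come from x directly and those that come through y:
  without y':      14x
  multiplying y':  cos(y)

so (14x) + (cos(y))·y' = 0, and therefore
  dy/dx = -(14x)/(cos(y)) = -14x/cos(y)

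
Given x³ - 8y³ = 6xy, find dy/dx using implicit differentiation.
Take d/dx of both sides. Since y is implicitly a function of x, the chain rule attaches a y' = dy/dx factor whenever we differentiate through y.

Set F(x, y) = (left side) − (right side), so the curve is F = 0. Differentiating each term of F:
  d/dx[x^3] = 3x^2
  d/dx[-6xy] = -6x·y' - 6y
  d/dx[-8y^3] = -24y^2·y'

Collecting, the y'-free part is the partial derivative in x and the y' coefficient is the partial derivative in y:
  ∂F/∂x = 3x^2 - 6y
  ∂F/∂y = -6x - 24y^2

so d/dx[F(x, y(x))] = ∂F/∂x + (∂F/∂y)·y' = 0. Rearranging,
  dy/dx = -(∂F/∂x)/(∂F/∂y) = -(3x^2 - 6y)/(-6x - 24y^2) = (x^2/2 - y)/(x + 4y^2)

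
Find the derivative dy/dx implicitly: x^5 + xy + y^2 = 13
Differentiate the relation implicitly: treat y = y(x) and apply the chain rule, so every y-derivative picks up a y' = dy/dx factor.

With everything moved to the left-hand side, differentiate term by term:
  d/dx[x^5] = 5x^4
  d/dx[xy] = x·y' + y
  d/dx[y^2] = 2y·y'
  d/dx[-13] = 0

Separating the contributions that come from x directly and those that come through y:
  without y':      5x^4 + y
  multiplying y':  x + 2y

so (5x^4 + y) + (x + 2y)·y' = 0, and therefore
  dy/dx = -(5x^4 + y)/(x + 2y) = (-5x^4 - y)/(x + 2y)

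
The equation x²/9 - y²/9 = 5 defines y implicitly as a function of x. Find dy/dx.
Take d/dx of both sides. Since y is implicitly a function of x, the chain rule attaches a y' = dy/dx factor whenever we differentiate through y.

Set F(x, y) = (left side) − (right side), so the curve is F = 0. Differentiating each term of F:
  d/dx[x^2/9] = 2x/9
  d/dx[-y^2/9] = -2y·y'/9
  d/dx[-5] = 0

Collecting, the y'-free part is the partial derivative in x and the y' coefficient is the partial derivative in y:
  ∂F/∂x = 2x/9
  ∂F/∂y = -2y/9

so d/dx[F(x, y(x))] = ∂F/∂x + (∂F/∂y)·y' = 0. Rearranging,
  dy/dx = -(∂F/∂x)/(∂F/∂y) = -(2x/9)/(-2y/9) = x/y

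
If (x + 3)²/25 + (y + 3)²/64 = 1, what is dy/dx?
Apply d/dx to both sides, remembering that y depends on x. Each occurrence of y therefore brings in a y' = dy/dx via the chain rule.

With F(x, y) equal to the left-hand side minus the right, differentiate F term by term:
  d/dx[(x + 3)^2/25] = 2x/25 + 6/25
  d/dx[(y + 3)^2/64] = y'(y + 3)/32
  d/dx[-1] = 0
Adding these up, d/dx[F] = 0 becomes
  (2x/25 + 6/25) + (y/32 + 3/32)·y' = 0,
so isolating y',
  dy/dx = -(2x/25 + 6/25)/(y/32 + 3/32)
        = -(2(x + 3)/25)/((y + 3)/32) = 64(-x - 3)/(25(y + 3))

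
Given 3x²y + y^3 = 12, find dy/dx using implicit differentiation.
Apply d/dx to both sides, remembering that y depends on x. Each occurrence of y therefore brings in a y' = dy/dx via the chain rule.

With F(x, y) equal to the left-hand side minus the right, differentiate F term by term:
  d/dx[3x^2y] = 3x^2·y' + 6xy
  d/dx[y^3] = 3y^2·y'
  d/dx[-12] = 0
Adding these up, d/dx[F] = 0 becomes
  (6xy) + (3x^2 + 3y^2)·y' = 0,
so isolating y',
  dy/dx = -(6xy)/(3x^2 + 3y^2) = -2xy/(x^2 + y^2)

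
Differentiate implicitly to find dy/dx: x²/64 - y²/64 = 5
Differentiate both sides with respect to x, treating y as y(x). By the chain rule, any term containing y contributes a factor of y' = dy/dx when we differentiate it.

Move every term to one side and write the relation as F(x, y) = 0. Term by term,
  d/dx[x^2/64] = x/32
  d/dx[-y^2/64] = -y·y'/32
  d/dx[-5] = 0

The pieces without y' make up ∂F/∂x and the coefficient of y' is ∂F/∂y:
  ∂F/∂x = x/32,
  ∂F/∂y = -y/32.

Since d/dx[F] = ∂F/∂x + (∂F/∂y)·y' = 0, solve for y':
  (∂F/∂y)·y' = -∂F/∂x
  dy/dx = -(∂F/∂x)/(∂F/∂y) = -(x/32)/(-y/32) = x/y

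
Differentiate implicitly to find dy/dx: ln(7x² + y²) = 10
Differentiate both sides with respect to x, treating y as y(x). By the chain rule, any term containing y contributes a factor of y' = dy/dx when we differentiate it.

Move every term to one side and write the relation as F(x, y) = 0. Term by term,
  d/dx[ln(7x^2 + y^2)] = (14x + 2y·y')/(7x^2 + y^2)
  d/dx[-10] = 0

The pieces without y' make up ∂F/∂x and the coefficient of y' is ∂F/∂y:
  ∂F/∂x = 14x/(7x^2 + y^2),
  ∂F/∂y = 2y/(7x^2 + y^2).

Since d/dx[F] = ∂F/∂x + (∂F/∂y)·y' = 0, solve for y':
  (∂F/∂y)·y' = -∂F/∂x
  dy/dx = -(∂F/∂x)/(∂F/∂y) = -(14x/(7x^2 + y^2))/(2y/(7x^2 + y^2)) = -7x/y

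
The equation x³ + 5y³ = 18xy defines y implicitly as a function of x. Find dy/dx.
Differentiate both sides with respect to x, treating y as y(x). By the chain rule, any term containing y contributes a factor of y' = dy/dx when we differentiate it.

Move every term to one side and write the relation as F(x, y) = 0. Term by term,
  d/dx[x^3] = 3x^2
  d/dx[-18xy] = -18x·y' - 18y
  d/dx[5y^3] = 15y^2·y'

The pieces without y' make up ∂F/∂x and the coefficient of y' is ∂F/∂y:
  ∂F/∂x = 3x^2 - 18y,
  ∂F/∂y = -18x + 15y^2.

Since d/dx[F] = ∂F/∂x + (∂F/∂y)·y' = 0, solve for y':
  (∂F/∂y)·y' = -∂F/∂x
  dy/dx = -(∂F/∂x)/(∂F/∂y) = -(3x^2 - 18y)/(-18x + 15y^2) = (x^2 - 6y)/(6x - 5y^2)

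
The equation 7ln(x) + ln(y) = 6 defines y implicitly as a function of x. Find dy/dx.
Differentiate both sides with respect to x, treating y as y(x). By the chain rule, any term containing y contributes a factor of y' = dy/dx when we differentiate it.

Move every term to one side and write the relation as F(x, y) = 0. Term by term,
  d/dx[7ln(x)] = 7/x
  d/dx[ln(y)] = y'/y
  d/dx[-6] = 0

The pieces without y' make up ∂F/∂x and the coefficient of y' is ∂F/∂y:
  ∂F/∂x = 7/x,
  ∂F/∂y = 1/y.

Since d/dx[F] = ∂F/∂x + (∂F/∂y)·y' = 0, solve for y':
  (∂F/∂y)·y' = -∂F/∂x
  dy/dx = -(∂F/∂x)/(∂F/∂y) = -(7/x)/(1/y) = -7y/x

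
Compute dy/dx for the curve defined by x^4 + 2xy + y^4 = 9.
Differentiate both sides with respect to x, treating y as y(x). By the chain rule, any term containing y contributes a factor of y' = dy/dx when we differentiate it.

Move every term to one side and write the relation as F(x, y) = 0. Term by term,
  d/dx[x^4] = 4x^3
  d/dx[2xy] = 2x·y' + 2y
  d/dx[y^4] = 4y^3·y'
  d/dx[-9] = 0

The pieces without y' make up ∂F/∂x and the coefficient of y' is ∂F/∂y:
  ∂F/∂x = 4x^3 + 2y,
  ∂F/∂y = 2x + 4y^3.

Since d/dx[F] = ∂F/∂x + (∂F/∂y)·y' = 0, solve for y':
  (∂F/∂y)·y' = -∂F/∂x
  dy/dx = -(∂F/∂x)/(∂F/∂y) = -(4x^3 + 2y)/(2x + 4y^3) = (-2x^3 - y)/(x + 2y^3)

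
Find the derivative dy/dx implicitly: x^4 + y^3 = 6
Differentiate both sides with respect to x, treating y as y(x). By the chain rule, any term containing y contributes a factor of y' = dy/dx when we differentiate it.

Move every term to one side and write the relation as F(x, y) = 0. Term by term,
  d/dx[x^4] = 4x^3
  d/dx[y^3] = 3y^2·y'
  d/dx[-6] = 0

The pieces without y' make up ∂F/∂x and the coefficient of y' is ∂F/∂y:
  ∂F/∂x = 4x^3,
  ∂F/∂y = 3y^2.

Since d/dx[F] = ∂F/∂x + (∂F/∂y)·y' = 0, solve for y':
  (∂F/∂y)·y' = -∂F/∂x
  dy/dx = -(∂F/∂x)/(∂F/∂y) = -(4x^3)/(3y^2) = -4x^3/(3y^2)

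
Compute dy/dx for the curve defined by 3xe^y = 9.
Apply d/dx to both sides, remembering that y depends on x. Each occurrence of y therefore brings in a y' = dy/dx via the chain rule.

With F(x, y) equal to the left-hand side minus the right, differentiate F term by term:
  d/dx[3x·e^(y)] = 3x·y'·e^(y) + 3e^(y)
  d/dx[-9] = 0
Adding these up, d/dx[F] = 0 becomes
  (3e^(y)) + (3x·e^(y))·y' = 0,
so isolating y',
  dy/dx = -(3e^(y))/(3x·e^(y)) = -1/x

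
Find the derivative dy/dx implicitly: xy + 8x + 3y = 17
Apply d/dx to both sides, remembering that y depends on x. Each occurrence of y therefore brings in a y' = dy/dx via the chain rule.

With F(x, y) equal to the left-hand side minus the right, differentiate F term by term:
  d/dx[xy] = x·y' + y
  d/dx[8x] = 8
  d/dx[3y] = 3·y'
  d/dx[-17] = 0
Adding these up, d/dx[F] = 0 becomes
  (y + 8) + (x + 3)·y' = 0,
so isolating y',
  dy/dx = -(y + 8)/(x + 3) = (-y - 8)/(x + 3)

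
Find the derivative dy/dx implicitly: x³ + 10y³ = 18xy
Apply d/dx to both sides, remembering that y depends on x. Each occurrence of y therefore brings in a y' = dy/dx via the chain rule.

With F(x, y) equal to the left-hand side minus the right, differentiate F term by term:
  d/dx[x^3] = 3x^2
  d/dx[-18xy] = -18x·y' - 18y
  d/dx[10y^3] = 30y^2·y'
Adding these up, d/dx[F] = 0 becomes
  (3x^2 - 18y) + (-18x + 30y^2)·y' = 0,
so isolating y',
  dy/dx = -(3x^2 - 18y)/(-18x + 30y^2) = (x^2 - 6y)/(2(3x - 5y^2))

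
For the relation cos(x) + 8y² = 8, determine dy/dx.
Take d/dx of both sides. Since y is implicitly a function of x, the chain rule attaches a y' = dy/dx factor whenever we differentiate through y.

Set F(x, y) = (left side) − (right side), so the curve is F = 0. Differentiating each term of F:
  d/dx[8y^2] = 16y·y'
  d/dx[cos(x)] = -sin(x)
  d/dx[-8] = 0

Collecting, the y'-free part is the partial derivative in x and the y' coefficient is the partial derivative in y:
  ∂F/∂x = -sin(x)
  ∂F/∂y = 16y

so d/dx[F(x, y(x))] = ∂F/∂x + (∂F/∂y)·y' = 0. Rearranging,
  dy/dx = -(∂F/∂x)/(∂F/∂y) = -(-sin(x))/(16y) = sin(x)/(16y)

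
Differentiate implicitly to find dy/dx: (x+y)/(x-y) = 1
Differentiate both sides with respect to x, treating y as y(x). By the chain rule, any term containing y contributes a factor of y' = dy/dx when we differentiate it.

Move every term to one side and write the relation as F(x, y) = 0. Term by term,
  d/dx[(x + y)/(x - y)] = (y' + 1)/(x - y) + (x + y)(y' - 1)/(x - y)^2
  d/dx[-1] = 0

The pieces without y' make up ∂F/∂x and the coefficient of y' is ∂F/∂y:
  ∂F/∂x = 1/(x - y) - (x + y)/(x - y)^2,
  ∂F/∂y = 1/(x - y) + (x + y)/(x - y)^2.

Since d/dx[F] = ∂F/∂x + (∂F/∂y)·y' = 0, solve for y':
  (∂F/∂y)·y' = -∂F/∂x
  dy/dx = -(∂F/∂x)/(∂F/∂y) = -(1/(x - y) - (x + y)/(x - y)^2)/(1/(x - y) + (x + y)/(x - y)^2)
        = -(-2y/(x - y)^2)/(2x/(x - y)^2) = y/x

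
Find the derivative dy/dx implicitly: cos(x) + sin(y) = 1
Differentiate the relation implicitly: treat y = y(x) and apply the chain rule, so every y-derivative picks up a y' = dy/dx factor.

With everything moved to the left-hand side, differentiate term by term:
  d/dx[sin(y)] = y'·cos(y)
  d/dx[cos(x)] = -sin(x)
  d/dx[-1] = 0

Separating the contributions that come from x directly and those that come through y:
  without y':      -sin(x)
  multiplying y':  cos(y)

so (-sin(x)) + (cos(y))·y' = 0, and therefore
  dy/dx = -(-sin(x))/(cos(y)) = sin(x)/cos(y)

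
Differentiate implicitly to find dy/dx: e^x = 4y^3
Differentiate both sides with respect to x, treating y as y(x). By the chain rule, any term containing y contributes a factor of y' = dy/dx when we differentiate it.

Move every term to one side and write the relation as F(x, y) = 0. Term by term,
  d/dx[-4y^3] = -12y^2·y'
  d/dx[e^(x)] = e^(x)

The pieces without y' make up ∂F/∂x and the coefficient of y' is ∂F/∂y:
  ∂F/∂x = e^(x),
  ∂F/∂y = -12y^2.

Since d/dx[F] = ∂F/∂x + (∂F/∂y)·y' = 0, solve for y':
  (∂F/∂y)·y' = -∂F/∂x
  dy/dx = -(∂F/∂x)/(∂F/∂y) = -(e^(x))/(-12y^2) = e^(x)/(12y^2)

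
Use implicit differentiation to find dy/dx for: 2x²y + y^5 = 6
Take d/dx of both sides. Since y is implicitly a function of x, the chain rule attaches a y' = dy/dx factor whenever we differentiate through y.

Set F(x, y) = (left side) − (right side), so the curve is F = 0. Differentiating each term of F:
  d/dx[2x^2y] = 2x^2·y' + 4xy
  d/dx[y^5] = 5y^4·y'
  d/dx[-6] = 0

Collecting, the y'-free part is the partial derivative in x and the y' coefficient is the partial derivative in y:
  ∂F/∂x = 4xy
  ∂F/∂y = 2x^2 + 5y^4

so d/dx[F(x, y(x))] = ∂F/∂x + (∂F/∂y)·y' = 0. Rearranging,
  dy/dx = -(∂F/∂x)/(∂F/∂y) = -(4xy)/(2x^2 + 5y^4) = -4xy/(2x^2 + 5y^4)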